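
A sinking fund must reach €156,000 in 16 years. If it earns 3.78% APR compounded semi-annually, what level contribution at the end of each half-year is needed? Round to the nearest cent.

€3,593.06

i = 0.0378/2 = 0.0189 per half-year; n = 16·2 = 32.
PMT = 156000 / ( [(1+0.0189)^32 − 1] / 0.0189 ) = 156000 / 43.416981 = 3,593.0642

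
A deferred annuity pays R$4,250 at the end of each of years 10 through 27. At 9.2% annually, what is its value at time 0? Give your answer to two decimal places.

Value one period before first payment (t=9): 4250 × [1 − (1+0.092)^(−18)] / 0.092 = 4250 × 8.640080 = 36,720.3381
Discount back 9 years: 36,720.3381 × (1+0.092)^(−9) = 36,720.3381 × 0.452894 = 16,630.4089

R$16,630.41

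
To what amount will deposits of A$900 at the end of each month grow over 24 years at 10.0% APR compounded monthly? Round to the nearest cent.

A$1,070,722.42

Periodic rate i = 0.1/12 = 0.00833333; n = 24 × 12 = 288 periods.
Accumulation factor s(288|0.00833333) = 1189.691580; FV = 900 × 1189.691580 = 1,070,722.4221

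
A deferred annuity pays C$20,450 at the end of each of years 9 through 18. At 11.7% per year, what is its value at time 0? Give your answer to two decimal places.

Value one period before first payment (t=8): 20450 × [1 − (1+0.117)^(−10)] / 0.117 = 20450 × 5.720291 = 116,979.9520
PV₀ = 116,979.9520 / (1+0.117)^8 = 116,979.9520 / 2.423402 = 48,270.9731

C$48,270.97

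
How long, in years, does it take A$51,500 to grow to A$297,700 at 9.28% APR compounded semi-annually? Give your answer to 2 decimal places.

Periodic rate i = 0.0928/2 = 0.0464.
(1+i)^n = 297700/51500 = 5.78058, so n = ln 5.78058 / ln 1.0464 = 38.6832 half-years
= 38.6832/2 years

19.34 years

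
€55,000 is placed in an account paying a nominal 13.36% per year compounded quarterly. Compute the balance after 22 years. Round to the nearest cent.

€990,802.11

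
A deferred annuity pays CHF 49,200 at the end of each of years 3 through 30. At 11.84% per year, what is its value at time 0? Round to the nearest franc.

PV at t=2 (ordinary 28-year annuity): 49200 × a(28|0.1184) = 49200 × 8.077878 = 397,431.6032
Discount back 2 years: 397,431.6032 × (1+0.1184)^(−2) = 397,431.6032 × 0.799476 = 317,737.2130

CHF 317,737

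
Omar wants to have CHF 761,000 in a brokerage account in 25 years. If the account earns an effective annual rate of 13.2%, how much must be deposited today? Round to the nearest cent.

CHF 34,294.46

Discount factor = (1+0.132)^(−25) = 0.045065; PV = 761,000 × 0.045065 = 34,294.4613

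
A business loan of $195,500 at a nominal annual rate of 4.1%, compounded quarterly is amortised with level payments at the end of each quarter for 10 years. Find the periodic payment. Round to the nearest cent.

Periodic rate i = 0.041/4 = 0.01025; n = 10 × 4 = 40 periods.
Annuity-PV factor = 32.679343; PMT = 195500 / 32.679343 = 5,982.3724

$5,982.37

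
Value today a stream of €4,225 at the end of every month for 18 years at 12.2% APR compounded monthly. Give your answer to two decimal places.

Periodic rate i = 0.122/12 = 0.0101667; n = 18 × 12 = 216 periods.
PV = PMT · [1 − (1+i)^(−n)] / i = 4225 · 87.296299 = 368,826.8652

€368,826.87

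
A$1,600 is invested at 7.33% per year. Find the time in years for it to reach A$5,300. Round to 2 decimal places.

16.93 years

n = ln(5300/1600) / ln(1+0.0733) = ln(3.31250) / 0.070738 = 16.9315 years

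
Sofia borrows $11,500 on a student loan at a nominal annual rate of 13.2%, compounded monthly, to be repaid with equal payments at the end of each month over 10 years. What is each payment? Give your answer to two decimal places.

$173.07

With 12 periods per year: i = 0.011, n = 120.
Annuity-PV factor = 66.448404; PMT = 11500 / 66.448404 = 173.0666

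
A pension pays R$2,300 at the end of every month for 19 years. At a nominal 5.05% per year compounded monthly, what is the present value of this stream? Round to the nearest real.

R$336,744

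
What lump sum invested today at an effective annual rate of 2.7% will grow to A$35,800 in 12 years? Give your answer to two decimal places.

A$26,003.85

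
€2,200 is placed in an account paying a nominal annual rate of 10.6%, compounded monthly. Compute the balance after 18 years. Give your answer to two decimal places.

€14,703.41

With 12 periods per year: i = 0.00883333, n = 216.
FV = 2,200 × (1 + 0.00883333)^216 = 14,703.4132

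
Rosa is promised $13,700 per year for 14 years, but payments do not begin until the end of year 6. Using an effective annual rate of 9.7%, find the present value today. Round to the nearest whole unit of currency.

Value one period before first payment (t=5): 13700 × [1 − (1+0.097)^(−14)] / 0.097 = 13700 × 7.488717 = 102,595.4292
Discount back 5 years: 102,595.4292 × (1+0.097)^(−5) = 102,595.4292 × 0.629458 = 64,579.5292

$64,580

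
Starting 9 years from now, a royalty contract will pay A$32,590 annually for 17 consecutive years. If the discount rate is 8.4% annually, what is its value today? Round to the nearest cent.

A$151,852.68

PV at t=8 (ordinary 17-year annuity): 32590 × a(17|0.084) = 32590 × 8.883260 = 289,505.4334
Discount back 8 years: 289,505.4334 × (1+0.084)^(−8) = 289,505.4334 × 0.524524 = 151,852.6801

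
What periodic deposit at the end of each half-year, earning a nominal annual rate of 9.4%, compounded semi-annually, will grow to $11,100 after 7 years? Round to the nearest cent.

$578.26

Periodic rate i = 0.094/2 = 0.047; n = 7 × 2 = 14 periods.
FV-annuity factor = 19.195499; PMT = 11100 / 19.195499 = 578.2606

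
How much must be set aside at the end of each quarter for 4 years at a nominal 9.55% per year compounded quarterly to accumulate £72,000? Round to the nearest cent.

£3,747.96

Periodic rate i = 0.0955/4 = 0.023875; n = 4 × 4 = 16 periods.
PMT = 72000 / ( [(1+0.023875)^16 − 1] / 0.023875 ) = 72000 / 19.210461 = 3,747.9580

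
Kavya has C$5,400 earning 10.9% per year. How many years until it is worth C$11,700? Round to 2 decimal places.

(1+i)^n = 11700/5400 = 2.16667, so n = ln 2.16667 / ln 1.109 = 7.4734 years

7.47 years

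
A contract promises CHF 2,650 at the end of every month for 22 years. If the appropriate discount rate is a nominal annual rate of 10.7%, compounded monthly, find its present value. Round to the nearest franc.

CHF 268,670

Periodic rate i = 0.107/12 = 0.00891667; n = 22 × 12 = 264 periods.
PV = 2650 × [1 − (1+0.00891667)^(−264)] / 0.00891667 = 2650 × 101.384900 = 268,669.9842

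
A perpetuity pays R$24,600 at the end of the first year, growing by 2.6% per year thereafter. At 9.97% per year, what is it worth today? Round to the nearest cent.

R$333,785.62

PV = D₁/(r − g) = 24600/(0.0997 − 0.026) = 333,785.6174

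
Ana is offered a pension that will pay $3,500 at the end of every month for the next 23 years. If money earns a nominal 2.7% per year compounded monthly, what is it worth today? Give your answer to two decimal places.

$719,006.13

i = 0.027/12 = 0.00225 per month; n = 23·12 = 276.
PV = PMT · [1 − (1+i)^(−n)] / i = 3500 · 205.430322 = 719,006.1256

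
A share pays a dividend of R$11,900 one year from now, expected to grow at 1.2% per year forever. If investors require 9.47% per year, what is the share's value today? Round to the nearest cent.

PV = D₁/(r − g) = 11900/(0.0947 − 0.012) = 143,893.5913

R$143,893.59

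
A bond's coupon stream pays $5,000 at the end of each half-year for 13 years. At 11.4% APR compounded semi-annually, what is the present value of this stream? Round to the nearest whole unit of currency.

$66,963

With 2 periods per year: i = 0.057, n = 26.
PV = 5000 × [1 − (1+0.057)^(−26)] / 0.057 = 5000 × 13.392642 = 66,963.2114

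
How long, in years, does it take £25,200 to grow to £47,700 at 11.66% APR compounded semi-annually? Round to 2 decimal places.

5.63 years

Periodic rate i = 0.1166/2 = 0.0583.
(1+i)^n = 47700/25200 = 1.89286, so n = ln 1.89286 / ln 1.0583 = 11.2609 half-years
= 11.2609/2 years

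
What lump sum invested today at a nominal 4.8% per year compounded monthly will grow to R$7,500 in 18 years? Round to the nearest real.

R$3,166

With 12 periods per year: i = 0.004, n = 216.
Discount factor = (1+0.004)^(−216) = 0.422200; PV = 7,500 × 0.422200 = 3,166.4986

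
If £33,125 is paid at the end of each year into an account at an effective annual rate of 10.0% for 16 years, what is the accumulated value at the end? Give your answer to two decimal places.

£1,190,834.80

FV = PMT · [(1+i)^n − 1] / i = 33125 · 35.949730 = 1,190,834.8017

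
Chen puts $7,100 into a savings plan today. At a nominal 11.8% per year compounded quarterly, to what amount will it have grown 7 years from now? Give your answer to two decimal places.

With 4 periods per year: i = 0.0295, n = 28.
FV = 7,100 × (1 + 0.0295)^28 = 16,024.9313

$16,024.93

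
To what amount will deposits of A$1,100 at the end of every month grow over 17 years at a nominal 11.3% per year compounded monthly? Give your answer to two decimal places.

i = 0.113/12 = 0.00941667 per month; n = 17·12 = 204.
Accumulation factor s(204|0.00941667) = 612.391592; FV = 1100 × 612.391592 = 673,630.7507

A$673,630.75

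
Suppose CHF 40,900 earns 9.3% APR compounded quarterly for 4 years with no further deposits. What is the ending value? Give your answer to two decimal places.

With 4 periods per year: i = 0.02325, n = 16.
FV = 40,900 × (1 + 0.02325)^16 = 59,078.7586

CHF 59,078.76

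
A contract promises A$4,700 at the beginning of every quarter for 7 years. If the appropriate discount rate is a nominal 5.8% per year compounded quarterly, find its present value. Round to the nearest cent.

i = 0.058/4 = 0.0145 per quarter; n = 7·4 = 28.
Annuity factor a(28|0.0145) × (1+i) = 23.210673; PV = 4700 × 23.210673 = 109,090.1650
(Beginning-of-period payments → annuity-due factor ×(1+i).)

A$109,090.16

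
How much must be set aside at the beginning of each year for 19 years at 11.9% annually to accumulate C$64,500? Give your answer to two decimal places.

FV-annuity factor × (1+i) = 70.222615; PMT = 64500 / 70.222615 = 918.5075

C$918.51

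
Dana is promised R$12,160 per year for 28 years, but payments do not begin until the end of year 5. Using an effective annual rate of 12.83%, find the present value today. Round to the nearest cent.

R$56,488.94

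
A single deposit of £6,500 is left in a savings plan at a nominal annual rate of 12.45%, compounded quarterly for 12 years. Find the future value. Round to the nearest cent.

£28,304.57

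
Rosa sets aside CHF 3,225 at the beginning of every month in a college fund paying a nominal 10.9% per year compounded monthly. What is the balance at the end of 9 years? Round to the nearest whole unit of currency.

CHF 593,059

Periodic rate i = 0.109/12 = 0.00908333; n = 9 × 12 = 108 periods.
FV = 3225 × [(1+0.00908333)^108 − 1] / 0.00908333 × (1+i) = 3225 × 183.894227 = 593,058.8826
(annuity-due: payments at period start, so ×(1+i).)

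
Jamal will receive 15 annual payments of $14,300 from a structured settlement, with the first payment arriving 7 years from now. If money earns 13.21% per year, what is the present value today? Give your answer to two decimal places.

Value one period before first payment (t=6): 14300 × [1 − (1+0.1321)^(−15)] / 0.1321 = 14300 × 6.392890 = 91,418.3309
Discount back 6 years: 91,418.3309 × (1+0.1321)^(−6) = 91,418.3309 × 0.474997 = 43,423.4720

$43,423.47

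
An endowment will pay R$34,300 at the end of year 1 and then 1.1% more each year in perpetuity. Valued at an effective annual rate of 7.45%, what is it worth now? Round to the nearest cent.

PV = PMT / (i − g) = 34300 / (0.0745 − 0.011) = 34300 / 0.063500 = 540,157.4803

R$540,157.48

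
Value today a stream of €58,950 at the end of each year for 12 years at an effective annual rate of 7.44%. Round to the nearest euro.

€457,436

PV = PMT · [1 − (1+i)^(−n)] / i = 58950 · 7.759726 = 457,435.8330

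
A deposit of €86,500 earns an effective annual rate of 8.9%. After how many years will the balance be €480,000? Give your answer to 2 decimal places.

20.10 years

n = ln(480000/86500) / ln(1+0.089) = ln(5.54913) / 0.085260 = 20.0990 years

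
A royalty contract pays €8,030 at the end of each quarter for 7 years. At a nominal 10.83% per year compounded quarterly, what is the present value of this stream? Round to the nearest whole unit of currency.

€156,210

Periodic rate i = 0.1083/4 = 0.027075; n = 7 × 4 = 28 periods.
Annuity factor a(28|0.027075) = 19.453247; PV = 8030 × 19.453247 = 156,209.5723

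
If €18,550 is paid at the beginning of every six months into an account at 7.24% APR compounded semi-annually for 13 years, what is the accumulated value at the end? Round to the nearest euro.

€807,500

With 2 periods per year: i = 0.0362, n = 26.
FV = PMT · [(1+i)^n − 1] / i × (1+i) = 18550 · 43.531002 = 807,500.0837
(Beginning-of-period payments → annuity-due factor ×(1+i).)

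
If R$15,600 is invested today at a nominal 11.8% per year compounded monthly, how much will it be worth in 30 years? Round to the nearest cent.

R$528,466.37

Periodic rate i = 0.118/12 = 0.00983333; n = 30 × 12 = 360 periods.
15,600 × (1+0.00983333)^360 = 15,600 × 33.876050 = 528,466.3744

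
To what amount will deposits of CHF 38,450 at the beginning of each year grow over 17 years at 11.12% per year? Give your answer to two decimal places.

FV = PMT · [(1+i)^n − 1] / i × (1+i) = 38450 · 50.007768 = 1,922,798.6719
Payments are at the start of each period, so multiply by (1+i).

CHF 1,922,798.67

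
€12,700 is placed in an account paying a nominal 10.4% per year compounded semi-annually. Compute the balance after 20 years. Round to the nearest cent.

Periodic rate i = 0.104/2 = 0.052; n = 20 × 2 = 40 periods.
FV = 12,700 × (1 + 0.052)^40 = 96,479.1156

€96,479.12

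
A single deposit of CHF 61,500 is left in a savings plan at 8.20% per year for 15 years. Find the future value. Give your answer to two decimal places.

FV = PV·(1+i)^n = 61,500 × 3.261436 = 200,578.3375

CHF 200,578.34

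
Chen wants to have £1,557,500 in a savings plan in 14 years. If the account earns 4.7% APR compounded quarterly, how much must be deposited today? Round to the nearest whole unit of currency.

Periodic rate i = 0.047/4 = 0.01175; n = 14 × 4 = 56 periods.
PV = FV·(1+i)^(−n) = 1,557,500 × 0.519876 = 809,707.4287

£809,707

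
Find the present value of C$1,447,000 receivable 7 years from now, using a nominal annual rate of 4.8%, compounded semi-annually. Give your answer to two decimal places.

With 2 periods per year: i = 0.024, n = 14.
PV = 1,447,000 / (1 + 0.024)^14 = 1,447,000 / 1.393797 = 1,038,171.5855

C$1,038,171.59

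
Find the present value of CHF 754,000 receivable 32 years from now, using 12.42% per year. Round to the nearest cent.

PV = 754,000 / (1 + 0.1242)^32 = 754,000 / 42.363769 = 17,798.2276

CHF 17,798.23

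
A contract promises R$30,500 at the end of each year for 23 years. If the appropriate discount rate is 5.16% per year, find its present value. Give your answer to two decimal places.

PV = 30500 × [1 − (1+0.0516)^(−23)] / 0.0516 = 30500 × 13.287464 = 405,267.6669

R$405,267.67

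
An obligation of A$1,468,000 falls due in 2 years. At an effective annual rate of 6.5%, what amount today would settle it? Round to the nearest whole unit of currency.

Discount factor = (1+0.065)^(−2) = 0.881659; PV = 1,468,000 × 0.881659 = 1,294,275.8271

A$1,294,276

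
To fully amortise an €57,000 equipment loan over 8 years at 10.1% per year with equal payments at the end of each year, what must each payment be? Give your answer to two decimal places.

PMT = 57000 / ( [1 − (1+0.101)^(−8)] / 0.101 ) = 57000 / 5.315560 = 10,723.2351

€10,723.24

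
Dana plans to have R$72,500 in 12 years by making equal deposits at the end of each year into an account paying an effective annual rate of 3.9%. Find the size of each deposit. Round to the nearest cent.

R$4,852.78

PMT = 72500 / ( [(1+0.039)^12 − 1] / 0.039 ) = 72500 / 14.939901 = 4,852.7763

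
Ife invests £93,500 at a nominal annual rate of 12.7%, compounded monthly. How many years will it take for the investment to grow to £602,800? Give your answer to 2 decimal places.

Periodic rate i = 0.127/12 = 0.0105833.
n = ln(602800/93500) / ln(1+0.0105833) = ln(6.44706) / 0.010528 = 177.0206 months
= 177.0206/12 years

14.75 years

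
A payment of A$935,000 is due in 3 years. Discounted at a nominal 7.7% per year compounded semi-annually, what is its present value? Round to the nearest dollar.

A$745,371

i = 0.077/2 = 0.0385 per half-year; n = 3·2 = 6.
PV = 935,000 / (1 + 0.0385)^6 = 935,000 / 1.254409 = 745,371.1955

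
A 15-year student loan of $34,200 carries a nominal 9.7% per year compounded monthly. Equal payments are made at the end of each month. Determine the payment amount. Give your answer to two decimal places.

Periodic rate i = 0.097/12 = 0.00808333; n = 15 × 12 = 180 periods.
PMT = 34200 / ( [1 − (1+0.00808333)^(−180)] / 0.00808333 ) = 34200 / 94.667684 = 361.2637

$361.26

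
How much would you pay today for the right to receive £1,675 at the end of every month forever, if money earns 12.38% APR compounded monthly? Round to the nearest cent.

Periodic rate i = 0.1238/12 = 0.0103167.
PV = C/r = 1675/0.0103167 = 162,358.6430

£162,358.64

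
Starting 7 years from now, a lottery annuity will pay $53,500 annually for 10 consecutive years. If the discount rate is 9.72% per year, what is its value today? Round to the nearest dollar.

$190,709

Value one period before first payment (t=6): 53500 × [1 − (1+0.0972)^(−10)] / 0.0972 = 53500 × 6.219178 = 332,726.0096
Discount back 6 years: 332,726.0096 × (1+0.0972)^(−6) = 332,726.0096 × 0.573172 = 190,709.3377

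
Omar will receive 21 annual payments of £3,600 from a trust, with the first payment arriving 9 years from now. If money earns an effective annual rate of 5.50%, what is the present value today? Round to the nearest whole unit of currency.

£28,795

PV at t=8 (ordinary 21-year annuity): 3600 × a(21|0.055) = 3600 × 12.275244 = 44,190.8786
PV₀ = 44,190.8786 / (1+0.055)^8 = 44,190.8786 / 1.534687 = 28,794.7266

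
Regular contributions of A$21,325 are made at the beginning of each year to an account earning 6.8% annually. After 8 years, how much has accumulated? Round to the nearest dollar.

Accumulation factor s(8|0.068) × (1+i) = 10.878854; FV = 21325 × 10.878854 = 231,991.5666
(annuity-due: payments at period start, so ×(1+i).)

A$231,992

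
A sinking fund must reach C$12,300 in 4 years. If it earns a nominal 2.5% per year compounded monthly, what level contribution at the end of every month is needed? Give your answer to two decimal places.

C$243.92

With 12 periods per year: i = 0.00208333, n = 48.
FV-annuity factor = 50.426862; PMT = 12300 / 50.426862 = 243.9176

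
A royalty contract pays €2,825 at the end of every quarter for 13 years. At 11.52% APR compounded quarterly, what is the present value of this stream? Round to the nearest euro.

€75,682

Periodic rate i = 0.1152/4 = 0.0288; n = 13 × 4 = 52 periods.
Annuity factor a(52|0.0288) = 26.789946; PV = 2825 × 26.789946 = 75,681.5978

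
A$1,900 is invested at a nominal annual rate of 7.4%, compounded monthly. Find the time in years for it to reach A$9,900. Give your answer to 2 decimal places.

Periodic rate i = 0.074/12 = 0.00616667.
n = ln(9900/1900) / ln(1+0.00616667) = ln(5.21053) / 0.006148 = 268.5025 months
= 268.5025/12 years

22.38 years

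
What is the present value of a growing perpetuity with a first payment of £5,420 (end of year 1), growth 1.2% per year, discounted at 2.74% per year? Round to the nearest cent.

£351,948.05

PV = D₁/(r − g) = 5420/(0.0274 − 0.012) = 351,948.0519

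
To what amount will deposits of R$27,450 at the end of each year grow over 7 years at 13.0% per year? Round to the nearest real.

FV = 27450 × [(1+0.13)^7 − 1] / 0.13 = 27450 × 10.404658 = 285,607.8495

R$285,608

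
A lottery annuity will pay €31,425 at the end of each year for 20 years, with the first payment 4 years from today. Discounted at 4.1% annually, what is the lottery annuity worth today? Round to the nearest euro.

€375,246

PV at t=3 (ordinary 20-year annuity): 31425 × a(20|0.041) = 31425 × 13.470774 = 423,319.0749
Discount back 3 years: 423,319.0749 × (1+0.041)^(−3) = 423,319.0749 × 0.886437 = 375,245.6357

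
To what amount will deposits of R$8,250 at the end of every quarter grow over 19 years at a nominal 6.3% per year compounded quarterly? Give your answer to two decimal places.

R$1,193,990.27

With 4 periods per year: i = 0.01575, n = 76.
FV = 8250 × [(1+0.01575)^76 − 1] / 0.01575 = 8250 × 144.726093 = 1,193,990.2701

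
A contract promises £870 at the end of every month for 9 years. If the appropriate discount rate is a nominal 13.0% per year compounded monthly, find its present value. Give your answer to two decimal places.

£55,225.52

i = 0.13/12 = 0.0108333 per month; n = 9·12 = 108.
PV = PMT · [1 − (1+i)^(−n)] / i = 870 · 63.477604 = 55,225.5154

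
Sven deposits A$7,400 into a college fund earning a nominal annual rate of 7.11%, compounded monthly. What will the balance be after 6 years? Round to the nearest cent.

A$11,322.83

i = 0.0711/12 = 0.005925 per month; n = 6·12 = 72.
FV = PV·(1+i)^n = 7,400 × 1.530112 = 11,322.8314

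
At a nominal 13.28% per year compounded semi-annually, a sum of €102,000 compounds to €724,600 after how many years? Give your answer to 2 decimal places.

15.25 years

Periodic rate i = 0.1328/2 = 0.0664.
n = ln(724600/102000) / ln(1+0.0664) = ln(7.10392) / 0.064288 = 30.4976 half-years
= 30.4976/2 years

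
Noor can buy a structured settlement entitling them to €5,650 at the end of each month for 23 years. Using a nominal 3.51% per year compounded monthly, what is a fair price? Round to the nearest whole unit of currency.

€1,068,986

i = 0.0351/12 = 0.002925 per month; n = 23·12 = 276.
Annuity factor a(276|0.002925) = 189.201113; PV = 5650 × 189.201113 = 1,068,986.2885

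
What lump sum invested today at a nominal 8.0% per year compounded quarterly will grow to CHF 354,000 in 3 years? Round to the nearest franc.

With 4 periods per year: i = 0.02, n = 12.
PV = FV·(1+i)^(−n) = 354,000 × 0.788493 = 279,126.5842

CHF 279,127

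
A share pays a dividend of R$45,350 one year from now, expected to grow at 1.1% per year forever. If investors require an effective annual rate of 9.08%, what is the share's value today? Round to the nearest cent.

R$568,295.74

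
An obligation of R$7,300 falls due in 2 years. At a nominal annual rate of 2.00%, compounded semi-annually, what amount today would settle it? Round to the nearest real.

R$7,015

Periodic rate i = 0.02/2 = 0.01; n = 2 × 2 = 4 periods.
PV = 7,300 / (1 + 0.01)^4 = 7,300 / 1.040604 = 7,015.1565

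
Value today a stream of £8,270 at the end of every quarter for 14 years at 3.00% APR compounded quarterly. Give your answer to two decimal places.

i = 0.03/4 = 0.0075 per quarter; n = 14·4 = 56.
PV = PMT · [1 − (1+i)^(−n)] / i = 8270 · 45.589689 = 377,026.7302

£377,026.73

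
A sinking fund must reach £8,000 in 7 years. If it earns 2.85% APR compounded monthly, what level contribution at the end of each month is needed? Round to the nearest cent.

£86.17

With 12 periods per year: i = 0.002375, n = 84.
PMT = 8000 / ( [(1+0.002375)^84 − 1] / 0.002375 ) = 8000 / 92.843574 = 86.1664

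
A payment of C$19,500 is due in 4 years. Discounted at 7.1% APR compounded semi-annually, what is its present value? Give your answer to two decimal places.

i = 0.071/2 = 0.0355 per half-year; n = 4·2 = 8.
PV = FV·(1+i)^(−n) = 19,500 × 0.756483 = 14,751.4185

C$14,751.42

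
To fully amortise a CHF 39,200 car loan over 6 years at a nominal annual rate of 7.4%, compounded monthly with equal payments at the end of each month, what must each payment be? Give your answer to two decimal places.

With 12 periods per year: i = 0.00616667, n = 72.
Annuity-PV factor = 57.998823; PMT = 39200 / 57.998823 = 675.8758

CHF 675.88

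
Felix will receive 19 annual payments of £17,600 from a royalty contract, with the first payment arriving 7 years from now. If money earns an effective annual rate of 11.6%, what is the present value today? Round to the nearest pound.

Value one period before first payment (t=6): 17600 × [1 − (1+0.116)^(−19)] / 0.116 = 17600 × 7.549362 = 132,868.7713
PV₀ = 132,868.7713 / (1+0.116)^6 = 132,868.7713 / 1.931902 = 68,776.1326

£68,776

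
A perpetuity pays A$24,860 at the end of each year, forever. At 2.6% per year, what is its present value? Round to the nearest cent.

PV = C/r = 24860/0.026 = 956,153.8462

A$956,153.85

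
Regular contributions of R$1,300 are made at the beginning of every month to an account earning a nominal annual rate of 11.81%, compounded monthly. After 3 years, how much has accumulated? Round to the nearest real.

R$56,387

With 12 periods per year: i = 0.00984167, n = 36.
FV = PMT · [(1+i)^n − 1] / i × (1+i) = 1300 · 43.374411 = 56,386.7341
Payments are at the start of each period, so multiply by (1+i).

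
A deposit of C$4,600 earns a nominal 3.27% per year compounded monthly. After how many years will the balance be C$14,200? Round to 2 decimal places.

Periodic rate i = 0.0327/12 = 0.002725.
(1+i)^n = 14200/4600 = 3.08696, so n = ln 3.08696 / ln 1.00273 = 414.2095 months
= 414.2095/12 years

34.52 years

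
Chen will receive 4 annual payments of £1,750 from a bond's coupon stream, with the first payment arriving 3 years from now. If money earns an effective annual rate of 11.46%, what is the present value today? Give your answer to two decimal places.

PV at t=2 (ordinary 4-year annuity): 1750 × a(4|0.1146) = 1750 × 3.072219 = 5,376.3838
PV₀ = 5,376.3838 / (1+0.1146)^2 = 5,376.3838 / 1.242333 = 4,327.6505

£4,327.65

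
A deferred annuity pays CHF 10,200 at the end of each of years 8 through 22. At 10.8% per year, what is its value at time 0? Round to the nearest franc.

CHF 36,175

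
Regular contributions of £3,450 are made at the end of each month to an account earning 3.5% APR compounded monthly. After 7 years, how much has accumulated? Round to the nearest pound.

£327,848

With 12 periods per year: i = 0.00291667, n = 84.
FV = 3450 × [(1+0.00291667)^84 − 1] / 0.00291667 = 3450 × 95.028273 = 327,847.5423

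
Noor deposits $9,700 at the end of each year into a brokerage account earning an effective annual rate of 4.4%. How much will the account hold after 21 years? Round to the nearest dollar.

$324,085

FV = 9700 × [(1+0.044)^21 − 1] / 0.044 = 9700 × 33.410838 = 324,085.1320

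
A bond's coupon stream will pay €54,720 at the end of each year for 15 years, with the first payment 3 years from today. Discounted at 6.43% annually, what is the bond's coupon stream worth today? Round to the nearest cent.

Value one period before first payment (t=2): 54720 × [1 − (1+0.0643)^(−15)] / 0.0643 = 54720 × 9.445097 = 516,835.7120
Discount back 2 years: 516,835.7120 × (1+0.0643)^(−2) = 516,835.7120 × 0.882819 = 456,272.6010

€456,272.60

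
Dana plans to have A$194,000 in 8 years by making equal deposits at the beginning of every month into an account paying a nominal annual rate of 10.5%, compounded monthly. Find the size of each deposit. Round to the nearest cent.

A$1,286.61

With 12 periods per year: i = 0.00875, n = 96.
FV-annuity factor × (1+i) = 150.784388; PMT = 194000 / 150.784388 = 1,286.6053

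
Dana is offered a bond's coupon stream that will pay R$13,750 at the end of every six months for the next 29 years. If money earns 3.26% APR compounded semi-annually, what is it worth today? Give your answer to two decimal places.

R$513,307.84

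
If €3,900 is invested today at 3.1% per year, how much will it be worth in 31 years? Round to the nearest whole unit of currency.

€10,048

FV = 3,900 × (1 + 0.031)^31 = 10,048.0834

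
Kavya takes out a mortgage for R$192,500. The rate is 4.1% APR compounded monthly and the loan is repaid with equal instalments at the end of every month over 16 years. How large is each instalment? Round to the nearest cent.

Periodic rate i = 0.041/12 = 0.00341667; n = 16 × 12 = 192 periods.
Annuity-PV factor = 140.633144; PMT = 192500 / 140.633144 = 1,368.8096

R$1,368.81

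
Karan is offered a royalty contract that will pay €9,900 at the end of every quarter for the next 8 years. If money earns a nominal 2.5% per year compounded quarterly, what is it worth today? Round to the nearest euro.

€286,323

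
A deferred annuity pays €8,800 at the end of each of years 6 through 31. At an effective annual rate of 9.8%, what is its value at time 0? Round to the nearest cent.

PV at t=5 (ordinary 26-year annuity): 8800 × a(26|0.098) = 8800 × 9.306419 = 81,896.4884
PV₀ = 81,896.4884 / (1+0.098)^5 = 81,896.4884 / 1.595922 = 51,316.0925

€51,316.09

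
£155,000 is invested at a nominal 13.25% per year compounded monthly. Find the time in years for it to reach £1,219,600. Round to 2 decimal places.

Periodic rate i = 0.1325/12 = 0.0110417.
(1+i)^n = 1.2196e+06/155000 = 7.86839, so n = ln 7.86839 / ln 1.01104 = 187.8540 months
= 187.8540/12 years

15.65 years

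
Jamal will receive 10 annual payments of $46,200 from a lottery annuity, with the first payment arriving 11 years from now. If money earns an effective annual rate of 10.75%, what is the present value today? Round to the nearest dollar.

Value one period before first payment (t=10): 46200 × [1 − (1+0.1075)^(−10)] / 0.1075 = 46200 × 5.951482 = 274,958.4572
PV₀ = 274,958.4572 / (1+0.1075)^10 = 274,958.4572 / 2.776114 = 99,044.3562

$99,044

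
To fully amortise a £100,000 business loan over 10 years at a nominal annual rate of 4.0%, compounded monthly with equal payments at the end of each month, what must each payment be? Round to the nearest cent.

Periodic rate i = 0.04/12 = 0.00333333; n = 10 × 12 = 120 periods.
Annuity-PV factor = 98.770175; PMT = 100000 / 98.770175 = 1,012.4514

£1,012.45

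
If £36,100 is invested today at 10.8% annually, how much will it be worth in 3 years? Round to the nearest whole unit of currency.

£49,105

FV = PV·(1+i)^n = 36,100 × 1.360252 = 49,105.0868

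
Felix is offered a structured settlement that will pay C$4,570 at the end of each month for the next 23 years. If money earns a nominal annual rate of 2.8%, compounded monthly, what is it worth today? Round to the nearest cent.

Periodic rate i = 0.028/12 = 0.00233333; n = 23 × 12 = 276 periods.
PV = PMT · [1 − (1+i)^(−n)] / i = 4570 · 203.322174 = 929,182.3372

C$929,182.34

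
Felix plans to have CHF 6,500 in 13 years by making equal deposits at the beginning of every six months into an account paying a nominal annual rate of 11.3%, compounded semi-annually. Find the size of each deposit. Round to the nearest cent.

CHF 109.50

With 2 periods per year: i = 0.0565, n = 26.
PMT = 6500 / ( [(1+0.0565)^26 − 1] / 0.0565 × (1+i) ) = 6500 / 59.360803 = 109.4999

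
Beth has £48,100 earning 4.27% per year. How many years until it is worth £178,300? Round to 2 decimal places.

31.33 years

n = ln(178300/48100) / ln(1+0.0427) = ln(3.70686) / 0.041814 = 31.3340 years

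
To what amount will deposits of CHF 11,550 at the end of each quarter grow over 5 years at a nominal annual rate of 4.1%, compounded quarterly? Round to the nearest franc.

CHF 254,939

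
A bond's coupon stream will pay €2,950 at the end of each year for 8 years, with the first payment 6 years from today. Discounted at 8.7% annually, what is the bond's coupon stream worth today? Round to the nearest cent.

€10,880.16

PV at t=5 (ordinary 8-year annuity): 2950 × a(8|0.087) = 2950 × 5.597073 = 16,511.3645
PV₀ = 16,511.3645 / (1+0.087)^5 = 16,511.3645 / 1.517566 = 10,880.1591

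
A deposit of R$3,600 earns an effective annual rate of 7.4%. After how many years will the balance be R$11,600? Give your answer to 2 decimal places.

(1+i)^n = 11600/3600 = 3.22222, so n = ln 3.22222 / ln 1.074 = 16.3898 years

16.39 years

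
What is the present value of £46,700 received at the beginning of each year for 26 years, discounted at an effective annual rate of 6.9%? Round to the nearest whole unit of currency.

£595,860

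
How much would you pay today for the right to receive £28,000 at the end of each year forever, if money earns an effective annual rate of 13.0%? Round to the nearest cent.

£215,384.62

PV = C/r = 28000/0.13 = 215,384.6154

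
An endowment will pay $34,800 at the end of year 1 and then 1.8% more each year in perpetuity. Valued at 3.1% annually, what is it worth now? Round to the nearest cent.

$2,676,923.08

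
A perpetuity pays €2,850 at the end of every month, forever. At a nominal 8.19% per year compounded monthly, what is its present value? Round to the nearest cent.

Periodic rate i = 0.0819/12 = 0.006825.
PV = C/r = 2850/0.006825 = 417,582.4176

€417,582.42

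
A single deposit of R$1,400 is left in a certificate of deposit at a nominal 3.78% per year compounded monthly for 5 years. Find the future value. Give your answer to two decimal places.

R$1,690.76

With 12 periods per year: i = 0.00315, n = 60.
1,400 × (1+0.00315)^60 = 1,400 × 1.207682 = 1,690.7550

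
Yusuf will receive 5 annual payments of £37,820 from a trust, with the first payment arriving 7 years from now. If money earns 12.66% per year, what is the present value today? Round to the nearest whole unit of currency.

£65,602

PV at t=6 (ordinary 5-year annuity): 37820 × a(5|0.1266) = 37820 × 3.546607 = 134,132.6698
PV₀ = 134,132.6698 / (1+0.1266)^6 = 134,132.6698 / 2.044648 = 65,601.8501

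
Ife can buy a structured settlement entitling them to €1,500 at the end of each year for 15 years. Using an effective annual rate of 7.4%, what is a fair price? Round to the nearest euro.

PV = 1500 × [1 − (1+0.074)^(−15)] / 0.074 = 1500 × 8.882201 = 13,323.3019

€13,323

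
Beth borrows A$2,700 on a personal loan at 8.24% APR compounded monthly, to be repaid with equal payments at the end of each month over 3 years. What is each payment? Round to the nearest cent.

A$84.91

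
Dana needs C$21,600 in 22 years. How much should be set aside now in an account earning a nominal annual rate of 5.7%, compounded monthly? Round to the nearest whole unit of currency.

C$6,182

Periodic rate i = 0.057/12 = 0.00475; n = 22 × 12 = 264 periods.
Discount factor = (1+0.00475)^(−264) = 0.286210; PV = 21,600 × 0.286210 = 6,182.1256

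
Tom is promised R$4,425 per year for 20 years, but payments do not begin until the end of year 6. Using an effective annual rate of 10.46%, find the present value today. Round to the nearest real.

Value one period before first payment (t=5): 4425 × [1 − (1+0.1046)^(−20)] / 0.1046 = 4425 × 8.252953 = 36,519.3157
PV₀ = 36,519.3157 / (1+0.1046)^5 = 36,519.3157 / 1.644467 = 22,207.3857

R$22,207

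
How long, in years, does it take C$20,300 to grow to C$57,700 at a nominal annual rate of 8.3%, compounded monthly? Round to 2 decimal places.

Periodic rate i = 0.083/12 = 0.00691667.
(1+i)^n = 57700/20300 = 2.84236, so n = ln 2.84236 / ln 1.00692 = 151.5535 months
= 151.5535/12 years

12.63 years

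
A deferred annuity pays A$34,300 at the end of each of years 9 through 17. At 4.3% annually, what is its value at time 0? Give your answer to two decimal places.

Value one period before first payment (t=8): 34300 × [1 − (1+0.043)^(−9)] / 0.043 = 34300 × 7.334725 = 251,581.0678
Discount back 8 years: 251,581.0678 × (1+0.043)^(−8) = 251,581.0678 × 0.714045 = 179,640.1830

A$179,640.18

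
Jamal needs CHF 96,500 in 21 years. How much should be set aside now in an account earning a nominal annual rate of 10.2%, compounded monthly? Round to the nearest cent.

i = 0.102/12 = 0.0085 per month; n = 21·12 = 252.
PV = FV·(1+i)^(−n) = 96,500 × 0.118488 = 11,434.0443

CHF 11,434.04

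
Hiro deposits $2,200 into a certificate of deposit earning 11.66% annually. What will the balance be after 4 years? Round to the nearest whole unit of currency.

FV = 2,200 × (1 + 0.1166)^4 = 3,419.8982

$3,420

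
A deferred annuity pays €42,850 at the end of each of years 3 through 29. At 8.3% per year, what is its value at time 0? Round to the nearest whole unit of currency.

Value one period before first payment (t=2): 42850 × [1 − (1+0.083)^(−27)] / 0.083 = 42850 × 10.648755 = 456,299.1535
Discount back 2 years: 456,299.1535 × (1+0.083)^(−2) = 456,299.1535 × 0.852596 = 389,038.6503

€389,039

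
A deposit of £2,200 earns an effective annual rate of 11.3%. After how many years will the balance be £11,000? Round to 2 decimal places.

(1+i)^n = 11000/2200 = 5.00000, so n = ln 5.00000 / ln 1.113 = 15.0332 years

15.03 years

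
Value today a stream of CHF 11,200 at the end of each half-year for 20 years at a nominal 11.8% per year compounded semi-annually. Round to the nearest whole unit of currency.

CHF 170,665

i = 0.118/2 = 0.059 per half-year; n = 20·2 = 40.
Annuity factor a(40|0.059) = 15.237918; PV = 11200 × 15.237918 = 170,664.6796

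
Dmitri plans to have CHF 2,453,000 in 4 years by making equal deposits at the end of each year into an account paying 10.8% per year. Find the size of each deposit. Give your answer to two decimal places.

CHF 522,368.83

FV-annuity factor = 4.695916; PMT = 2.453e+06 / 4.695916 = 522,368.8308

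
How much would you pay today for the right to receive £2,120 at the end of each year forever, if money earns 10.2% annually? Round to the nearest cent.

£20,784.31

PV = C/r = 2120/0.102 = 20,784.3137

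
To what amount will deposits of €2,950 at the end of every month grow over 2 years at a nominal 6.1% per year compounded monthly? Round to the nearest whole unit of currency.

Periodic rate i = 0.061/12 = 0.00508333; n = 2 × 12 = 24 periods.
FV = 2950 × [(1+0.00508333)^24 − 1] / 0.00508333 = 2950 × 25.456725 = 75,097.3398

€75,097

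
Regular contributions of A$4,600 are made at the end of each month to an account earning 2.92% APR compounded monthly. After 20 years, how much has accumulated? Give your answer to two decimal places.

Periodic rate i = 0.0292/12 = 0.00243333; n = 20 × 12 = 240 periods.
FV = 4600 × [(1+0.00243333)^240 − 1] / 0.00243333 = 4600 × 325.448745 = 1,497,064.2278

A$1,497,064.23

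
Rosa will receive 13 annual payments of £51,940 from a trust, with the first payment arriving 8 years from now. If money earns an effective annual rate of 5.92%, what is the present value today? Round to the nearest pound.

PV at t=7 (ordinary 13-year annuity): 51940 × a(13|0.0592) = 51940 × 8.894200 = 461,964.7605
PV₀ = 461,964.7605 / (1+0.0592)^7 = 461,964.7605 / 1.495705 = 308,860.9788

£308,861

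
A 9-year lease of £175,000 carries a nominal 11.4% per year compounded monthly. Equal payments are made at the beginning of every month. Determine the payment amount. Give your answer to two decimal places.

£2,573.93

Periodic rate i = 0.114/12 = 0.0095; n = 9 × 12 = 108 periods.
PMT = 175000 / ( [1 − (1+0.0095)^(−108)] / 0.0095 × (1+i) ) = 175000 / 67.989515 = 2,573.9263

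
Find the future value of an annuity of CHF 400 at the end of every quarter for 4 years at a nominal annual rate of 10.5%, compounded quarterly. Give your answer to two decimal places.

CHF 7,828.39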